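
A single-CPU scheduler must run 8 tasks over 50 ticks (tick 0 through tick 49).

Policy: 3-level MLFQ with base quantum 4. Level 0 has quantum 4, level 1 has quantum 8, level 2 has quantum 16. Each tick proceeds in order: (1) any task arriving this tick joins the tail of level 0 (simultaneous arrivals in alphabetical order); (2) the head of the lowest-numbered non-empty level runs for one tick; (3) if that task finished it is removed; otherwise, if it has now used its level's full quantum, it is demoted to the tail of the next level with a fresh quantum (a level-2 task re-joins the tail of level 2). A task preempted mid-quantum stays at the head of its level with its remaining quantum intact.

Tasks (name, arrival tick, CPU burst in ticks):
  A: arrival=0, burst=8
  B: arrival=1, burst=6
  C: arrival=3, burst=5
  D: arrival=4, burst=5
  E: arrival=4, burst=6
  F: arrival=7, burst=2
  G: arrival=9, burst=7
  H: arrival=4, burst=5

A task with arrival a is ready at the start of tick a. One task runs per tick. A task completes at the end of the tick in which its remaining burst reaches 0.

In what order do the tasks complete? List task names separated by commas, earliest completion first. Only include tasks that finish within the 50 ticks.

completion order = F, A, B, C, D, E, H, G

t=0: L0/L1/L2 = A/-/- → run A
t=1: L0/L1/L2 = AB/-/- → run A
t=2: L0/L1/L2 = AB/-/- → run A
t=3: L0/L1/L2 = ABC/-/- → run A
t=4: L0/L1/L2 = BCDEH/A/- → run B
t=5: L0/L1/L2 = BCDEH/A/- → run B
t=6: L0/L1/L2 = BCDEH/A/- → run B
t=7: L0/L1/L2 = BCDEHF/A/- → run B
t=8: L0/L1/L2 = CDEHF/AB/- → run C
t=9: L0/L1/L2 = CDEHFG/AB/- → run C
t=10: L0/L1/L2 = CDEHFG/AB/- → run C
t=11: L0/L1/L2 = CDEHFG/AB/- → run C
t=12: L0/L1/L2 = DEHFG/ABC/- → run D
t=13: L0/L1/L2 = DEHFG/ABC/- → run D
t=14: L0/L1/L2 = DEHFG/ABC/- → run D
t=15: L0/L1/L2 = DEHFG/ABC/- → run D
t=16: L0/L1/L2 = EHFG/ABCD/- → run E
t=17: L0/L1/L2 = EHFG/ABCD/- → run E
t=18: L0/L1/L2 = EHFG/ABCD/- → run E
t=19: L0/L1/L2 = EHFG/ABCD/- → run E
t=20: L0/L1/L2 = HFG/ABCDE/- → run H
t=21: L0/L1/L2 = HFG/ABCDE/- → run H
t=22: L0/L1/L2 = HFG/ABCDE/- → run H
t=23: L0/L1/L2 = HFG/ABCDE/- → run H
t=24: L0/L1/L2 = FG/ABCDEH/- → run F
t=25: L0/L1/L2 = FG/ABCDEH/- → run F
t=26: L0/L1/L2 = G/ABCDEH/- → run G
t=27: L0/L1/L2 = G/ABCDEH/- → run G
t=28: L0/L1/L2 = G/ABCDEH/- → run G
t=29: L0/L1/L2 = G/ABCDEH/- → run G
t=30: L0/L1/L2 = -/ABCDEHG/- → run A
t=31: L0/L1/L2 = -/ABCDEHG/- → run A
t=32: L0/L1/L2 = -/ABCDEHG/- → run A
t=33: L0/L1/L2 = -/ABCDEHG/- → run A
t=34: L0/L1/L2 = -/BCDEHG/- → run B
t=35: L0/L1/L2 = -/BCDEHG/- → run B
t=36: L0/L1/L2 = -/CDEHG/- → run C
t=37: L0/L1/L2 = -/DEHG/- → run D
t=38: L0/L1/L2 = -/EHG/- → run E
t=39: L0/L1/L2 = -/EHG/- → run E
t=40: L0/L1/L2 = -/HG/- → run H
t=41: L0/L1/L2 = -/G/- → run G
t=42: L0/L1/L2 = -/G/- → run G
t=43: L0/L1/L2 = -/G/- → run G
t=44: (idle)
t=45: (idle)
t=46: (idle)
t=47: (idle)
t=48: (idle)
t=49: (idle)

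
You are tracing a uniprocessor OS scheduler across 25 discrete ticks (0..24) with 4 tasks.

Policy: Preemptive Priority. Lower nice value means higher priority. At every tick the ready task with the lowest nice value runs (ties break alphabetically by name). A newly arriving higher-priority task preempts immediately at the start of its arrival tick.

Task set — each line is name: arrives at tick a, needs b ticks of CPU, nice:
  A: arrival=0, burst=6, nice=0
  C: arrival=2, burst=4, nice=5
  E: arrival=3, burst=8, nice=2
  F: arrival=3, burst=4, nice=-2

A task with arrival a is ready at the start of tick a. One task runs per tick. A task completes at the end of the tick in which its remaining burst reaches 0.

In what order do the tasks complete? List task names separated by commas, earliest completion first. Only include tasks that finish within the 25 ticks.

completion order = F, A, E, C

t=0: ready={A} → run A
t=1: ready={A} → run A
t=2: ready={A,C} → run A
t=3: ready={A,C,E,F} → run F
t=4: ready={A,C,E,F} → run F
t=5: ready={A,C,E,F} → run F
t=6: ready={A,C,E,F} → run F
t=7: ready={A,C,E} → run A
t=8: ready={A,C,E} → run A
t=9: ready={A,C,E} → run A
t=10: ready={C,E} → run E
t=11: ready={C,E} → run E
t=12: ready={C,E} → run E
t=13: ready={C,E} → run E
t=14: ready={C,E} → run E
t=15: ready={C,E} → run E
t=16: ready={C,E} → run E
t=17: ready={C,E} → run E
t=18: ready={C} → run C
t=19: ready={C} → run C
t=20: ready={C} → run C
t=21: ready={C} → run C
t=22: (idle)
t=23: (idle)
t=24: (idle)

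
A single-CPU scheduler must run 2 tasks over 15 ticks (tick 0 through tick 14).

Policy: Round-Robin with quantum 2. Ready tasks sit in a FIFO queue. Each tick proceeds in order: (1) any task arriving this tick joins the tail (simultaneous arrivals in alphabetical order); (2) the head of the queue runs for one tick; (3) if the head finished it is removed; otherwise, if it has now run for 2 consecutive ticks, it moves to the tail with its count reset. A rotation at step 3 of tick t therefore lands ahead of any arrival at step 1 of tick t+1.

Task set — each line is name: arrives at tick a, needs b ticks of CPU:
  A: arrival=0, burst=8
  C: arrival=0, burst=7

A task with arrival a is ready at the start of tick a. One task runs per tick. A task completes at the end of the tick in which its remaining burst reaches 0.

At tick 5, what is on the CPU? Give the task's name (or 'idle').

t=0: queue=[A,C] q_used=0 → run A
t=1: queue=[A,C] q_used=1 → run A
t=2: queue=[C,A] q_used=0 → run C
t=3: queue=[C,A] q_used=1 → run C
t=4: queue=[A,C] q_used=0 → run A
t=5: queue=[A,C] q_used=1 → run A
t=6: queue=[C,A] q_used=0 → run C
t=7: queue=[C,A] q_used=1 → run C
t=8: queue=[A,C] q_used=0 → run A
t=9: queue=[A,C] q_used=1 → run A
t=10: queue=[C,A] q_used=0 → run C
t=11: queue=[C,A] q_used=1 → run C
t=12: queue=[A,C] q_used=0 → run A
t=13: queue=[A,C] q_used=1 → run A
t=14: queue=[C] q_used=0 → run C

running at tick 5 = A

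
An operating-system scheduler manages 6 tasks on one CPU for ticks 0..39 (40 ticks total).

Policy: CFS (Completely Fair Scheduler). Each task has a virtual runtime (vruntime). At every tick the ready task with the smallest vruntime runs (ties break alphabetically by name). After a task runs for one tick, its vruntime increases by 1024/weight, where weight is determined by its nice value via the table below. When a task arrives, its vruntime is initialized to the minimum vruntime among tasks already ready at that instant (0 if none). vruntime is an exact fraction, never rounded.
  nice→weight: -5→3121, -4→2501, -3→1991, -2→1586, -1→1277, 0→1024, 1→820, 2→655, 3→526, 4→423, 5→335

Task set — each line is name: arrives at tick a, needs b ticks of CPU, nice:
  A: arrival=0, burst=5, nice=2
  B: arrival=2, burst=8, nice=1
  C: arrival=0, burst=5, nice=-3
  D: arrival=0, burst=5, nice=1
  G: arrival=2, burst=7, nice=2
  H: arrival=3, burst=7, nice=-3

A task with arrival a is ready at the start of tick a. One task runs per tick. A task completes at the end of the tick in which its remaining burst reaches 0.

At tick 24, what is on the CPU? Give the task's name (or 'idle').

running at tick 24 = B

t=0: vr[A=0 C=0 D=0] → run A
t=1: vr[A=1024/655 C=0 D=0] → run C
t=2: vr[A=1024/655 B=0 C=1024/1991 D=0 G=0] → run B
t=3: vr[A=1024/655 B=256/205 C=1024/1991 D=0 G=0 H=0] → run D
t=4: vr[A=1024/655 B=256/205 C=1024/1991 D=256/205 G=0 H=0] → run G
t=5: vr[A=1024/655 B=256/205 C=1024/1991 D=256/205 G=1024/655 H=0] → run H
t=6: vr[A=1024/655 B=256/205 C=1024/1991 D=256/205 G=1024/655 H=1024/1991] → run C
t=7: vr[A=1024/655 B=256/205 C=2048/1991 D=256/205 G=1024/655 H=1024/1991] → run H
t=8: vr[A=1024/655 B=256/205 C=2048/1991 D=256/205 G=1024/655 H=2048/1991] → run C
t=9: vr[A=1024/655 B=256/205 C=3072/1991 D=256/205 G=1024/655 H=2048/1991] → run H
t=10: vr[A=1024/655 B=256/205 C=3072/1991 D=256/205 G=1024/655 H=3072/1991] → run B
t=11: vr[A=1024/655 B=512/205 C=3072/1991 D=256/205 G=1024/655 H=3072/1991] → run D
t=12: vr[A=1024/655 B=512/205 C=3072/1991 D=512/205 G=1024/655 H=3072/1991] → run C
t=13: vr[A=1024/655 B=512/205 C=4096/1991 D=512/205 G=1024/655 H=3072/1991] → run H
t=14: vr[A=1024/655 B=512/205 C=4096/1991 D=512/205 G=1024/655 H=4096/1991] → run A
t=15: vr[A=2048/655 B=512/205 C=4096/1991 D=512/205 G=1024/655 H=4096/1991] → run G
t=16: vr[A=2048/655 B=512/205 C=4096/1991 D=512/205 G=2048/655 H=4096/1991] → run C
t=17: vr[A=2048/655 B=512/205 D=512/205 G=2048/655 H=4096/1991] → run H
t=18: vr[A=2048/655 B=512/205 D=512/205 G=2048/655 H=5120/1991] → run B
t=19: vr[A=2048/655 B=768/205 D=512/205 G=2048/655 H=5120/1991] → run D
t=20: vr[A=2048/655 B=768/205 D=768/205 G=2048/655 H=5120/1991] → run H
t=21: vr[A=2048/655 B=768/205 D=768/205 G=2048/655 H=6144/1991] → run H
t=22: vr[A=2048/655 B=768/205 D=768/205 G=2048/655] → run A
t=23: vr[A=3072/655 B=768/205 D=768/205 G=2048/655] → run G
t=24: vr[A=3072/655 B=768/205 D=768/205 G=3072/655] → run B
t=25: vr[A=3072/655 B=1024/205 D=768/205 G=3072/655] → run D
t=26: vr[A=3072/655 B=1024/205 D=1024/205 G=3072/655] → run A
t=27: vr[A=4096/655 B=1024/205 D=1024/205 G=3072/655] → run G
t=28: vr[A=4096/655 B=1024/205 D=1024/205 G=4096/655] → run B
t=29: vr[A=4096/655 B=256/41 D=1024/205 G=4096/655] → run D
t=30: vr[A=4096/655 B=256/41 G=4096/655] → run B
t=31: vr[A=4096/655 B=1536/205 G=4096/655] → run A
t=32: vr[B=1536/205 G=4096/655] → run G
t=33: vr[B=1536/205 G=1024/131] → run B
t=34: vr[B=1792/205 G=1024/131] → run G
t=35: vr[B=1792/205 G=6144/655] → run B
t=36: vr[G=6144/655] → run G
t=37: (idle)
t=38: (idle)
t=39: (idle)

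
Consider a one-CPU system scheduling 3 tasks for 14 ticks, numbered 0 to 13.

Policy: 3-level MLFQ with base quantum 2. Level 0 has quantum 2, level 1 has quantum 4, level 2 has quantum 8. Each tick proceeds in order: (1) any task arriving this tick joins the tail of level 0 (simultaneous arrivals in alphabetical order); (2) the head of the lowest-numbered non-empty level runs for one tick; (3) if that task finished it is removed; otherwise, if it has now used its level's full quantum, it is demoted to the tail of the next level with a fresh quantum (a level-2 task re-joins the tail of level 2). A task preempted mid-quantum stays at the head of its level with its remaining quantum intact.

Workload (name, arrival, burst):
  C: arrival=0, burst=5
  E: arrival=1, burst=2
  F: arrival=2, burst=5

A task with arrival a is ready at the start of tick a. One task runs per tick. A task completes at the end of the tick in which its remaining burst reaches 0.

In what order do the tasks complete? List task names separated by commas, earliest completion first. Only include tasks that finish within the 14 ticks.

t=0: L0/L1/L2 = C/-/- → run C
t=1: L0/L1/L2 = CE/-/- → run C
t=2: L0/L1/L2 = EF/C/- → run E
t=3: L0/L1/L2 = EF/C/- → run E
t=4: L0/L1/L2 = F/C/- → run F
t=5: L0/L1/L2 = F/C/- → run F
t=6: L0/L1/L2 = -/CF/- → run C
t=7: L0/L1/L2 = -/CF/- → run C
t=8: L0/L1/L2 = -/CF/- → run C
t=9: L0/L1/L2 = -/F/- → run F
t=10: L0/L1/L2 = -/F/- → run F
t=11: L0/L1/L2 = -/F/- → run F
t=12: (idle)
t=13: (idle)

completion order = E, C, F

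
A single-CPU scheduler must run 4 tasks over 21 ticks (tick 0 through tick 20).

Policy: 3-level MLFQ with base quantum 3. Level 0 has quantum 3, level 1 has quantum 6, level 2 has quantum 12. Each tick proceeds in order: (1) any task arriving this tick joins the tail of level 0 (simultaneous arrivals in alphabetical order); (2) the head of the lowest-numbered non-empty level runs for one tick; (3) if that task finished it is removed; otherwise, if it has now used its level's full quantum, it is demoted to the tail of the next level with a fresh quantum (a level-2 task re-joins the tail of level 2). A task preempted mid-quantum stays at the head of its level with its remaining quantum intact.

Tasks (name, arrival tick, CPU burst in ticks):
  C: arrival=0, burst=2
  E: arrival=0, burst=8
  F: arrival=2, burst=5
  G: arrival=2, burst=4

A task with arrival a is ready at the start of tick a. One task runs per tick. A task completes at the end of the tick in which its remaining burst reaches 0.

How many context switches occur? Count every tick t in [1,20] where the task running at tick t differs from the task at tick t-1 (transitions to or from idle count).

t=0: L0/L1/L2 = CE/-/- → run C
t=1: L0/L1/L2 = CE/-/- → run C
t=2: L0/L1/L2 = EFG/-/- → run E
t=3: L0/L1/L2 = EFG/-/- → run E
t=4: L0/L1/L2 = EFG/-/- → run E
t=5: L0/L1/L2 = FG/E/- → run F
t=6: L0/L1/L2 = FG/E/- → run F
t=7: L0/L1/L2 = FG/E/- → run F
t=8: L0/L1/L2 = G/EF/- → run G
t=9: L0/L1/L2 = G/EF/- → run G
t=10: L0/L1/L2 = G/EF/- → run G
t=11: L0/L1/L2 = -/EFG/- → run E
t=12: L0/L1/L2 = -/EFG/- → run E
t=13: L0/L1/L2 = -/EFG/- → run E
t=14: L0/L1/L2 = -/EFG/- → run E
t=15: L0/L1/L2 = -/EFG/- → run E
t=16: L0/L1/L2 = -/FG/- → run F
t=17: L0/L1/L2 = -/FG/- → run F
t=18: L0/L1/L2 = -/G/- → run G
t=19: (idle)
t=20: (idle)

context switches = 7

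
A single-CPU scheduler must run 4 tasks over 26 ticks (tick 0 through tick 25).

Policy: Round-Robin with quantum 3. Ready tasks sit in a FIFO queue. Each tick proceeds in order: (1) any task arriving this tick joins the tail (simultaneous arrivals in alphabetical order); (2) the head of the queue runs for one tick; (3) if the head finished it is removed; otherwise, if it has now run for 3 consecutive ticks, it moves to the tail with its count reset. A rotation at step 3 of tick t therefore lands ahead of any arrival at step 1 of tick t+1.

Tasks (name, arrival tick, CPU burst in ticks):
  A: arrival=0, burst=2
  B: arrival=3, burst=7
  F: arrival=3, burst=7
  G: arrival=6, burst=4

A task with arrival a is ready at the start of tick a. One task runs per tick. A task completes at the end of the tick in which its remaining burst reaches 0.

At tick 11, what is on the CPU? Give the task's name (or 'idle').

t=0: queue=[A] q_used=0 → run A
t=1: queue=[A] q_used=1 → run A
t=2: (idle)
t=3: queue=[B,F] q_used=0 → run B
t=4: queue=[B,F] q_used=1 → run B
t=5: queue=[B,F] q_used=2 → run B
t=6: queue=[F,B,G] q_used=0 → run F
t=7: queue=[F,B,G] q_used=1 → run F
t=8: queue=[F,B,G] q_used=2 → run F
t=9: queue=[B,G,F] q_used=0 → run B
t=10: queue=[B,G,F] q_used=1 → run B
t=11: queue=[B,G,F] q_used=2 → run B
t=12: queue=[G,F,B] q_used=0 → run G
t=13: queue=[G,F,B] q_used=1 → run G
t=14: queue=[G,F,B] q_used=2 → run G
t=15: queue=[F,B,G] q_used=0 → run F
t=16: queue=[F,B,G] q_used=1 → run F
t=17: queue=[F,B,G] q_used=2 → run F
t=18: queue=[B,G,F] q_used=0 → run B
t=19: queue=[G,F] q_used=0 → run G
t=20: queue=[F] q_used=0 → run F
t=21: (idle)
t=22: (idle)
t=23: (idle)
t=24: (idle)
t=25: (idle)

running at tick 11 = B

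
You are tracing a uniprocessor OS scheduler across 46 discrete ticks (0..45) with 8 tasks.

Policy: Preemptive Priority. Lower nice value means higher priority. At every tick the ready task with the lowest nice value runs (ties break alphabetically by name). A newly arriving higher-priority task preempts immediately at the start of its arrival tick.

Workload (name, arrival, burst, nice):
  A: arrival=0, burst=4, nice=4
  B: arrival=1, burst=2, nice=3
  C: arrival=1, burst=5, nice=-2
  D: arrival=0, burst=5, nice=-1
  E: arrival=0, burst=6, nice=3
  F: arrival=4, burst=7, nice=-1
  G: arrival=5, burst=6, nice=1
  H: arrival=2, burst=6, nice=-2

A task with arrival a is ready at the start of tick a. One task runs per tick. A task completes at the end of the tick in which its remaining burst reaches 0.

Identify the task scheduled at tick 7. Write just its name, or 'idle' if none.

t=0: ready={A,D,E} → run D
t=1: ready={A,B,C,D,E} → run C
t=2: ready={A,B,C,D,E,H} → run C
t=3: ready={A,B,C,D,E,H} → run C
t=4: ready={A,B,C,D,E,F,H} → run C
t=5: ready={A,B,C,D,E,F,G,H} → run C
t=6: ready={A,B,D,E,F,G,H} → run H
t=7: ready={A,B,D,E,F,G,H} → run H
t=8: ready={A,B,D,E,F,G,H} → run H
t=9: ready={A,B,D,E,F,G,H} → run H
t=10: ready={A,B,D,E,F,G,H} → run H
t=11: ready={A,B,D,E,F,G,H} → run H
t=12: ready={A,B,D,E,F,G} → run D
t=13: ready={A,B,D,E,F,G} → run D
t=14: ready={A,B,D,E,F,G} → run D
t=15: ready={A,B,D,E,F,G} → run D
t=16: ready={A,B,E,F,G} → run F
t=17: ready={A,B,E,F,G} → run F
t=18: ready={A,B,E,F,G} → run F
t=19: ready={A,B,E,F,G} → run F
t=20: ready={A,B,E,F,G} → run F
t=21: ready={A,B,E,F,G} → run F
t=22: ready={A,B,E,F,G} → run F
t=23: ready={A,B,E,G} → run G
t=24: ready={A,B,E,G} → run G
t=25: ready={A,B,E,G} → run G
t=26: ready={A,B,E,G} → run G
t=27: ready={A,B,E,G} → run G
t=28: ready={A,B,E,G} → run G
t=29: ready={A,B,E} → run B
t=30: ready={A,B,E} → run B
t=31: ready={A,E} → run E
t=32: ready={A,E} → run E
t=33: ready={A,E} → run E
t=34: ready={A,E} → run E
t=35: ready={A,E} → run E
t=36: ready={A,E} → run E
t=37: ready={A} → run A
t=38: ready={A} → run A
t=39: ready={A} → run A
t=40: ready={A} → run A
t=41: (idle)
t=42: (idle)
t=43: (idle)
t=44: (idle)
t=45: (idle)

running at tick 7 = H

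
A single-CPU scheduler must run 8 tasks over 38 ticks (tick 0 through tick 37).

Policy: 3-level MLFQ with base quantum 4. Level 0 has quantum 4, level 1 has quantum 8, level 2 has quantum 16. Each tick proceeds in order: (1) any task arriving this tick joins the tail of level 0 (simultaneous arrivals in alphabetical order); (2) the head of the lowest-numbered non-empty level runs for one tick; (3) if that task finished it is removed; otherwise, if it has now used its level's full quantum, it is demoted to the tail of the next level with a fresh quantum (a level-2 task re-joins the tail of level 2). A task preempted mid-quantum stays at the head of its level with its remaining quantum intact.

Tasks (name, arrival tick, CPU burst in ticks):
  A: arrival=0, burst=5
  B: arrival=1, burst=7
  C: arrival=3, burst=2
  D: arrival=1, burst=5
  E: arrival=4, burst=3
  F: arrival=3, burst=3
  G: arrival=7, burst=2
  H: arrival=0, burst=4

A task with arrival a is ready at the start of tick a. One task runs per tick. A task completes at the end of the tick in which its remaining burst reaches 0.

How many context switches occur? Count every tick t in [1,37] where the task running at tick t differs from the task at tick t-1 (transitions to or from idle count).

t=0: L0/L1/L2 = AH/-/- → run A
t=1: L0/L1/L2 = AHBD/-/- → run A
t=2: L0/L1/L2 = AHBD/-/- → run A
t=3: L0/L1/L2 = AHBDCF/-/- → run A
t=4: L0/L1/L2 = HBDCFE/A/- → run H
t=5: L0/L1/L2 = HBDCFE/A/- → run H
t=6: L0/L1/L2 = HBDCFE/A/- → run H
t=7: L0/L1/L2 = HBDCFEG/A/- → run H
t=8: L0/L1/L2 = BDCFEG/A/- → run B
t=9: L0/L1/L2 = BDCFEG/A/- → run B
t=10: L0/L1/L2 = BDCFEG/A/- → run B
t=11: L0/L1/L2 = BDCFEG/A/- → run B
t=12: L0/L1/L2 = DCFEG/AB/- → run D
t=13: L0/L1/L2 = DCFEG/AB/- → run D
t=14: L0/L1/L2 = DCFEG/AB/- → run D
t=15: L0/L1/L2 = DCFEG/AB/- → run D
t=16: L0/L1/L2 = CFEG/ABD/- → run C
t=17: L0/L1/L2 = CFEG/ABD/- → run C
t=18: L0/L1/L2 = FEG/ABD/- → run F
t=19: L0/L1/L2 = FEG/ABD/- → run F
t=20: L0/L1/L2 = FEG/ABD/- → run F
t=21: L0/L1/L2 = EG/ABD/- → run E
t=22: L0/L1/L2 = EG/ABD/- → run E
t=23: L0/L1/L2 = EG/ABD/- → run E
t=24: L0/L1/L2 = G/ABD/- → run G
t=25: L0/L1/L2 = G/ABD/- → run G
t=26: L0/L1/L2 = -/ABD/- → run A
t=27: L0/L1/L2 = -/BD/- → run B
t=28: L0/L1/L2 = -/BD/- → run B
t=29: L0/L1/L2 = -/BD/- → run B
t=30: L0/L1/L2 = -/D/- → run D
t=31: (idle)
t=32: (idle)
t=33: (idle)
t=34: (idle)
t=35: (idle)
t=36: (idle)
t=37: (idle)

context switches = 11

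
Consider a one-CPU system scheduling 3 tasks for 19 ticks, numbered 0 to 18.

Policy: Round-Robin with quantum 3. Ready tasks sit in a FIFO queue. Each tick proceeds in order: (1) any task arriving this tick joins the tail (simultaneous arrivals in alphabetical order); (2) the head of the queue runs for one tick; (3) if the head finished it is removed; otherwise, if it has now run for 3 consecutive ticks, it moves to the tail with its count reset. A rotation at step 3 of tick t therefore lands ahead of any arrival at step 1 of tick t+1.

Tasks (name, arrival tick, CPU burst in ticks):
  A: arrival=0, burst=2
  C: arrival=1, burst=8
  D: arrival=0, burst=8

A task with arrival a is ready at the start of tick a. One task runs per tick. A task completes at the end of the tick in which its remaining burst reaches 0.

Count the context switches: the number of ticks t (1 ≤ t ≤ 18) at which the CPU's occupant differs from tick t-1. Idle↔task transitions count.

context switches = 7

t=0: queue=[A,D] q_used=0 → run A
t=1: queue=[A,D,C] q_used=1 → run A
t=2: queue=[D,C] q_used=0 → run D
t=3: queue=[D,C] q_used=1 → run D
t=4: queue=[D,C] q_used=2 → run D
t=5: queue=[C,D] q_used=0 → run C
t=6: queue=[C,D] q_used=1 → run C
t=7: queue=[C,D] q_used=2 → run C
t=8: queue=[D,C] q_used=0 → run D
t=9: queue=[D,C] q_used=1 → run D
t=10: queue=[D,C] q_used=2 → run D
t=11: queue=[C,D] q_used=0 → run C
t=12: queue=[C,D] q_used=1 → run C
t=13: queue=[C,D] q_used=2 → run C
t=14: queue=[D,C] q_used=0 → run D
t=15: queue=[D,C] q_used=1 → run D
t=16: queue=[C] q_used=0 → run C
t=17: queue=[C] q_used=1 → run C
t=18: (idle)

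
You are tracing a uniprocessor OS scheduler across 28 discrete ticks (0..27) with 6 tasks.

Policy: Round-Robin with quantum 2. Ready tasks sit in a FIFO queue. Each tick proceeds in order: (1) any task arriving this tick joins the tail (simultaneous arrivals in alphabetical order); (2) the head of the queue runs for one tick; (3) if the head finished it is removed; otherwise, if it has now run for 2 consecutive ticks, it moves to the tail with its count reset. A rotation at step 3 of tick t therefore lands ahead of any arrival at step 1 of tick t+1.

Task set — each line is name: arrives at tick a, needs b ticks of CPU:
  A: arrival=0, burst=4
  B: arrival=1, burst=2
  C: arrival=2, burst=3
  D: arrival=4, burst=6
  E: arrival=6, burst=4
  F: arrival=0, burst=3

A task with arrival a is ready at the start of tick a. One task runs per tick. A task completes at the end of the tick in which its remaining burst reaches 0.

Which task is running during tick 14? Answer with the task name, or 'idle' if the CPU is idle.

t=0: queue=[A,F] q_used=0 → run A
t=1: queue=[A,F,B] q_used=1 → run A
t=2: queue=[F,B,A,C] q_used=0 → run F
t=3: queue=[F,B,A,C] q_used=1 → run F
t=4: queue=[B,A,C,F,D] q_used=0 → run B
t=5: queue=[B,A,C,F,D] q_used=1 → run B
t=6: queue=[A,C,F,D,E] q_used=0 → run A
t=7: queue=[A,C,F,D,E] q_used=1 → run A
t=8: queue=[C,F,D,E] q_used=0 → run C
t=9: queue=[C,F,D,E] q_used=1 → run C
t=10: queue=[F,D,E,C] q_used=0 → run F
t=11: queue=[D,E,C] q_used=0 → run D
t=12: queue=[D,E,C] q_used=1 → run D
t=13: queue=[E,C,D] q_used=0 → run E
t=14: queue=[E,C,D] q_used=1 → run E
t=15: queue=[C,D,E] q_used=0 → run C
t=16: queue=[D,E] q_used=0 → run D
t=17: queue=[D,E] q_used=1 → run D
t=18: queue=[E,D] q_used=0 → run E
t=19: queue=[E,D] q_used=1 → run E
t=20: queue=[D] q_used=0 → run D
t=21: queue=[D] q_used=1 → run D
t=22: (idle)
t=23: (idle)
t=24: (idle)
t=25: (idle)
t=26: (idle)
t=27: (idle)

running at tick 14 = E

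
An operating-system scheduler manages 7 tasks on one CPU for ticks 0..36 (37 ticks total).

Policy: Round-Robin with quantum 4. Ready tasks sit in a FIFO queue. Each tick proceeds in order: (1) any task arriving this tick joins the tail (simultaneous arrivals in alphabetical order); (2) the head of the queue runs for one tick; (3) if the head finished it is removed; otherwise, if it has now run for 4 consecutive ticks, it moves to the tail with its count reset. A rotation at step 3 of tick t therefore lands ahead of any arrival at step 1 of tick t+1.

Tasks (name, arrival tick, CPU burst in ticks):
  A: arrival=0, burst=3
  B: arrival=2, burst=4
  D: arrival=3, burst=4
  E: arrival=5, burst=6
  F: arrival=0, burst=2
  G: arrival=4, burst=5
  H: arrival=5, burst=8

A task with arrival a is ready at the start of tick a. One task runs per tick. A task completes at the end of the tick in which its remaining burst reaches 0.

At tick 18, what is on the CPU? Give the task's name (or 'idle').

t=0: queue=[A,F] q_used=0 → run A
t=1: queue=[A,F] q_used=1 → run A
t=2: queue=[A,F,B] q_used=2 → run A
t=3: queue=[F,B,D] q_used=0 → run F
t=4: queue=[F,B,D,G] q_used=1 → run F
t=5: queue=[B,D,G,E,H] q_used=0 → run B
t=6: queue=[B,D,G,E,H] q_used=1 → run B
t=7: queue=[B,D,G,E,H] q_used=2 → run B
t=8: queue=[B,D,G,E,H] q_used=3 → run B
t=9: queue=[D,G,E,H] q_used=0 → run D
t=10: queue=[D,G,E,H] q_used=1 → run D
t=11: queue=[D,G,E,H] q_used=2 → run D
t=12: queue=[D,G,E,H] q_used=3 → run D
t=13: queue=[G,E,H] q_used=0 → run G
t=14: queue=[G,E,H] q_used=1 → run G
t=15: queue=[G,E,H] q_used=2 → run G
t=16: queue=[G,E,H] q_used=3 → run G
t=17: queue=[E,H,G] q_used=0 → run E
t=18: queue=[E,H,G] q_used=1 → run E
t=19: queue=[E,H,G] q_used=2 → run E
t=20: queue=[E,H,G] q_used=3 → run E
t=21: queue=[H,G,E] q_used=0 → run H
t=22: queue=[H,G,E] q_used=1 → run H
t=23: queue=[H,G,E] q_used=2 → run H
t=24: queue=[H,G,E] q_used=3 → run H
t=25: queue=[G,E,H] q_used=0 → run G
t=26: queue=[E,H] q_used=0 → run E
t=27: queue=[E,H] q_used=1 → run E
t=28: queue=[H] q_used=0 → run H
t=29: queue=[H] q_used=1 → run H
t=30: queue=[H] q_used=2 → run H
t=31: queue=[H] q_used=3 → run H
t=32: (idle)
t=33: (idle)
t=34: (idle)
t=35: (idle)
t=36: (idle)

running at tick 18 = E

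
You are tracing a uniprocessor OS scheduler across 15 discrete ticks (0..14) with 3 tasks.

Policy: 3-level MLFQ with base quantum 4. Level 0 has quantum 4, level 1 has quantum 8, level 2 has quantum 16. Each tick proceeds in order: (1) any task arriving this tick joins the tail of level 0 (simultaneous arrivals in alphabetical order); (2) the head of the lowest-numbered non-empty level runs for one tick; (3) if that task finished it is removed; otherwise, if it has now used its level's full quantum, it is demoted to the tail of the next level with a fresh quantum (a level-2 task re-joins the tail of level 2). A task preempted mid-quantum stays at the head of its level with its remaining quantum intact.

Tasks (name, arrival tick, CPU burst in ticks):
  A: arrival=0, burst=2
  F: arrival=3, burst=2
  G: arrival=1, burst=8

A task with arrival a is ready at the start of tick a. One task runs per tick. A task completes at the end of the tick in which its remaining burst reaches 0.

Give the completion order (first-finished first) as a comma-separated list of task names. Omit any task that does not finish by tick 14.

t=0: L0/L1/L2 = A/-/- → run A
t=1: L0/L1/L2 = AG/-/- → run A
t=2: L0/L1/L2 = G/-/- → run G
t=3: L0/L1/L2 = GF/-/- → run G
t=4: L0/L1/L2 = GF/-/- → run G
t=5: L0/L1/L2 = GF/-/- → run G
t=6: L0/L1/L2 = F/G/- → run F
t=7: L0/L1/L2 = F/G/- → run F
t=8: L0/L1/L2 = -/G/- → run G
t=9: L0/L1/L2 = -/G/- → run G
t=10: L0/L1/L2 = -/G/- → run G
t=11: L0/L1/L2 = -/G/- → run G
t=12: (idle)
t=13: (idle)
t=14: (idle)

completion order = A, F, G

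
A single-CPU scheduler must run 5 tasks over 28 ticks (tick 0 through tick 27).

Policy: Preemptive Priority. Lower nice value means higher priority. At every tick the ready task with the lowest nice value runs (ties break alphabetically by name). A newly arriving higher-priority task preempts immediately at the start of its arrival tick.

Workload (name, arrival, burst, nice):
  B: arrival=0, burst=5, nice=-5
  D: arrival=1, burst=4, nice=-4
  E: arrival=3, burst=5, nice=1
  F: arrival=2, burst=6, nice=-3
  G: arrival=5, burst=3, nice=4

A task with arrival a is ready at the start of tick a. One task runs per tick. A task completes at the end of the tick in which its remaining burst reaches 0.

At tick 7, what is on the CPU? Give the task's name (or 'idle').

t=0: ready={B} → run B
t=1: ready={B,D} → run B
t=2: ready={B,D,F} → run B
t=3: ready={B,D,E,F} → run B
t=4: ready={B,D,E,F} → run B
t=5: ready={D,E,F,G} → run D
t=6: ready={D,E,F,G} → run D
t=7: ready={D,E,F,G} → run D
t=8: ready={D,E,F,G} → run D
t=9: ready={E,F,G} → run F
t=10: ready={E,F,G} → run F
t=11: ready={E,F,G} → run F
t=12: ready={E,F,G} → run F
t=13: ready={E,F,G} → run F
t=14: ready={E,F,G} → run F
t=15: ready={E,G} → run E
t=16: ready={E,G} → run E
t=17: ready={E,G} → run E
t=18: ready={E,G} → run E
t=19: ready={E,G} → run E
t=20: ready={G} → run G
t=21: ready={G} → run G
t=22: ready={G} → run G
t=23: (idle)
t=24: (idle)
t=25: (idle)
t=26: (idle)
t=27: (idle)

running at tick 7 = D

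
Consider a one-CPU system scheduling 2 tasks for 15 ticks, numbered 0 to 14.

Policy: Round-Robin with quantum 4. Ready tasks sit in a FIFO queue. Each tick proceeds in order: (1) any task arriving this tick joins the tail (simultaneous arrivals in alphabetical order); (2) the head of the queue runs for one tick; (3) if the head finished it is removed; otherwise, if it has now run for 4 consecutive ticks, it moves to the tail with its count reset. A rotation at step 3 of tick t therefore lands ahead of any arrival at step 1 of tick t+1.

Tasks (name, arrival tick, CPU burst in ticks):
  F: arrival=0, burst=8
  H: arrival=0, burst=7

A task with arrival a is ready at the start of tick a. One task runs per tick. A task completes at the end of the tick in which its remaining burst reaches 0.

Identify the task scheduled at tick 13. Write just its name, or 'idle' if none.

t=0: queue=[F,H] q_used=0 → run F
t=1: queue=[F,H] q_used=1 → run F
t=2: queue=[F,H] q_used=2 → run F
t=3: queue=[F,H] q_used=3 → run F
t=4: queue=[H,F] q_used=0 → run H
t=5: queue=[H,F] q_used=1 → run H
t=6: queue=[H,F] q_used=2 → run H
t=7: queue=[H,F] q_used=3 → run H
t=8: queue=[F,H] q_used=0 → run F
t=9: queue=[F,H] q_used=1 → run F
t=10: queue=[F,H] q_used=2 → run F
t=11: queue=[F,H] q_used=3 → run F
t=12: queue=[H] q_used=0 → run H
t=13: queue=[H] q_used=1 → run H
t=14: queue=[H] q_used=2 → run H

running at tick 13 = H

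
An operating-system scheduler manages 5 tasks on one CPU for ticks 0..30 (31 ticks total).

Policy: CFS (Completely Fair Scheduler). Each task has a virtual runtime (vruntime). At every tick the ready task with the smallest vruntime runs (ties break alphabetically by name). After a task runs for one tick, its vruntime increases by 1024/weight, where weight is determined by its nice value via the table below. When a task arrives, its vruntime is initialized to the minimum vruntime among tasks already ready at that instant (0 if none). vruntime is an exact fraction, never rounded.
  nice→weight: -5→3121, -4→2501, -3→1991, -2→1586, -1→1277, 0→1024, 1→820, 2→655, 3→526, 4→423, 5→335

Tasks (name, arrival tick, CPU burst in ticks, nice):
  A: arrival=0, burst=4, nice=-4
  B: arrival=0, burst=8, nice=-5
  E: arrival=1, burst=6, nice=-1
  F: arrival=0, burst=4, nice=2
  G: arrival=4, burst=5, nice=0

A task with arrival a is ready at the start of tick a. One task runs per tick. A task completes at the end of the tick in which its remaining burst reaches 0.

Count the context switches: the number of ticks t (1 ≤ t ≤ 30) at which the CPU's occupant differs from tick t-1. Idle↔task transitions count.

t=0: vr[A=0 B=0 F=0] → run A
t=1: vr[A=1024/2501 B=0 E=0 F=0] → run B
t=2: vr[A=1024/2501 B=1024/3121 E=0 F=0] → run E
t=3: vr[A=1024/2501 B=1024/3121 E=1024/1277 F=0] → run F
t=4: vr[A=1024/2501 B=1024/3121 E=1024/1277 F=1024/655 G=1024/3121] → run B
t=5: vr[A=1024/2501 B=2048/3121 E=1024/1277 F=1024/655 G=1024/3121] → run G
t=6: vr[A=1024/2501 B=2048/3121 E=1024/1277 F=1024/655 G=4145/3121] → run A
t=7: vr[A=2048/2501 B=2048/3121 E=1024/1277 F=1024/655 G=4145/3121] → run B
t=8: vr[A=2048/2501 B=3072/3121 E=1024/1277 F=1024/655 G=4145/3121] → run E
t=9: vr[A=2048/2501 B=3072/3121 E=2048/1277 F=1024/655 G=4145/3121] → run A
t=10: vr[A=3072/2501 B=3072/3121 E=2048/1277 F=1024/655 G=4145/3121] → run B
t=11: vr[A=3072/2501 B=4096/3121 E=2048/1277 F=1024/655 G=4145/3121] → run A
t=12: vr[B=4096/3121 E=2048/1277 F=1024/655 G=4145/3121] → run B
t=13: vr[B=5120/3121 E=2048/1277 F=1024/655 G=4145/3121] → run G
t=14: vr[B=5120/3121 E=2048/1277 F=1024/655 G=7266/3121] → run F
t=15: vr[B=5120/3121 E=2048/1277 F=2048/655 G=7266/3121] → run E
t=16: vr[B=5120/3121 E=3072/1277 F=2048/655 G=7266/3121] → run B
t=17: vr[B=6144/3121 E=3072/1277 F=2048/655 G=7266/3121] → run B
t=18: vr[B=7168/3121 E=3072/1277 F=2048/655 G=7266/3121] → run B
t=19: vr[E=3072/1277 F=2048/655 G=7266/3121] → run G
t=20: vr[E=3072/1277 F=2048/655 G=10387/3121] → run E
t=21: vr[E=4096/1277 F=2048/655 G=10387/3121] → run F
t=22: vr[E=4096/1277 F=3072/655 G=10387/3121] → run E
t=23: vr[E=5120/1277 F=3072/655 G=10387/3121] → run G
t=24: vr[E=5120/1277 F=3072/655 G=13508/3121] → run E
t=25: vr[F=3072/655 G=13508/3121] → run G
t=26: vr[F=3072/655] → run F
t=27: (idle)
t=28: (idle)
t=29: (idle)
t=30: (idle)

context switches = 25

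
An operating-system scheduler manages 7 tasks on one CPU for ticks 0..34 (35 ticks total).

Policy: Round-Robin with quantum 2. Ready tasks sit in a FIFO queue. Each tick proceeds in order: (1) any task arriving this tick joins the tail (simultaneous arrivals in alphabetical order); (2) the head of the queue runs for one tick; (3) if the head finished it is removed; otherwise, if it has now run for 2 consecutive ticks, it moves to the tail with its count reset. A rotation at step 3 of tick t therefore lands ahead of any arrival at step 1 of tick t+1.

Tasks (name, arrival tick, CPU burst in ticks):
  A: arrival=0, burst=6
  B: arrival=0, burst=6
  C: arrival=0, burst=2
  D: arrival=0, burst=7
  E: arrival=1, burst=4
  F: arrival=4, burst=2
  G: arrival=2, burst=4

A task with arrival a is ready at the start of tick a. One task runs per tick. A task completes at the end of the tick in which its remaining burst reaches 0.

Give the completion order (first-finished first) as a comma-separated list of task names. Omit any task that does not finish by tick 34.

t=0: queue=[A,B,C,D] q_used=0 → run A
t=1: queue=[A,B,C,D,E] q_used=1 → run A
t=2: queue=[B,C,D,E,A,G] q_used=0 → run B
t=3: queue=[B,C,D,E,A,G] q_used=1 → run B
t=4: queue=[C,D,E,A,G,B,F] q_used=0 → run C
t=5: queue=[C,D,E,A,G,B,F] q_used=1 → run C
t=6: queue=[D,E,A,G,B,F] q_used=0 → run D
t=7: queue=[D,E,A,G,B,F] q_used=1 → run D
t=8: queue=[E,A,G,B,F,D] q_used=0 → run E
t=9: queue=[E,A,G,B,F,D] q_used=1 → run E
t=10: queue=[A,G,B,F,D,E] q_used=0 → run A
t=11: queue=[A,G,B,F,D,E] q_used=1 → run A
t=12: queue=[G,B,F,D,E,A] q_used=0 → run G
t=13: queue=[G,B,F,D,E,A] q_used=1 → run G
t=14: queue=[B,F,D,E,A,G] q_used=0 → run B
t=15: queue=[B,F,D,E,A,G] q_used=1 → run B
t=16: queue=[F,D,E,A,G,B] q_used=0 → run F
t=17: queue=[F,D,E,A,G,B] q_used=1 → run F
t=18: queue=[D,E,A,G,B] q_used=0 → run D
t=19: queue=[D,E,A,G,B] q_used=1 → run D
t=20: queue=[E,A,G,B,D] q_used=0 → run E
t=21: queue=[E,A,G,B,D] q_used=1 → run E
t=22: queue=[A,G,B,D] q_used=0 → run A
t=23: queue=[A,G,B,D] q_used=1 → run A
t=24: queue=[G,B,D] q_used=0 → run G
t=25: queue=[G,B,D] q_used=1 → run G
t=26: queue=[B,D] q_used=0 → run B
t=27: queue=[B,D] q_used=1 → run B
t=28: queue=[D] q_used=0 → run D
t=29: queue=[D] q_used=1 → run D
t=30: queue=[D] q_used=0 → run D
t=31: (idle)
t=32: (idle)
t=33: (idle)
t=34: (idle)

completion order = C, F, E, A, G, B, D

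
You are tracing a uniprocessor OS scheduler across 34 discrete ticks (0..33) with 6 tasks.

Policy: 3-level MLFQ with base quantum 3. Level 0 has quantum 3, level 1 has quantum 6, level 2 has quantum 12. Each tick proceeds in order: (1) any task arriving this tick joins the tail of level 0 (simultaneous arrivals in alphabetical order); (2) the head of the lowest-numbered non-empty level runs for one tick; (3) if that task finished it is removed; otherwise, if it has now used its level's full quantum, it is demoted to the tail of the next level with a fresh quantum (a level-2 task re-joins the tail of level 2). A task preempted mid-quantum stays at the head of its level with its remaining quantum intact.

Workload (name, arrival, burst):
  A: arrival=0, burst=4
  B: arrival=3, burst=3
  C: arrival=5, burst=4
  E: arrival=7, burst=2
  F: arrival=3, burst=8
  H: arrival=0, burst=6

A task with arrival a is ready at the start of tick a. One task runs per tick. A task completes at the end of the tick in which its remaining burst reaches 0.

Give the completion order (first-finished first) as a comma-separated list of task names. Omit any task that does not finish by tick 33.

completion order = B, E, A, H, F, C

t=0: L0/L1/L2 = AH/-/- → run A
t=1: L0/L1/L2 = AH/-/- → run A
t=2: L0/L1/L2 = AH/-/- → run A
t=3: L0/L1/L2 = HBF/A/- → run H
t=4: L0/L1/L2 = HBF/A/- → run H
t=5: L0/L1/L2 = HBFC/A/- → run H
t=6: L0/L1/L2 = BFC/AH/- → run B
t=7: L0/L1/L2 = BFCE/AH/- → run B
t=8: L0/L1/L2 = BFCE/AH/- → run B
t=9: L0/L1/L2 = FCE/AH/- → run F
t=10: L0/L1/L2 = FCE/AH/- → run F
t=11: L0/L1/L2 = FCE/AH/- → run F
t=12: L0/L1/L2 = CE/AHF/- → run C
t=13: L0/L1/L2 = CE/AHF/- → run C
t=14: L0/L1/L2 = CE/AHF/- → run C
t=15: L0/L1/L2 = E/AHFC/- → run E
t=16: L0/L1/L2 = E/AHFC/- → run E
t=17: L0/L1/L2 = -/AHFC/- → run A
t=18: L0/L1/L2 = -/HFC/- → run H
t=19: L0/L1/L2 = -/HFC/- → run H
t=20: L0/L1/L2 = -/HFC/- → run H
t=21: L0/L1/L2 = -/FC/- → run F
t=22: L0/L1/L2 = -/FC/- → run F
t=23: L0/L1/L2 = -/FC/- → run F
t=24: L0/L1/L2 = -/FC/- → run F
t=25: L0/L1/L2 = -/FC/- → run F
t=26: L0/L1/L2 = -/C/- → run C
t=27: (idle)
t=28: (idle)
t=29: (idle)
t=30: (idle)
t=31: (idle)
t=32: (idle)
t=33: (idle)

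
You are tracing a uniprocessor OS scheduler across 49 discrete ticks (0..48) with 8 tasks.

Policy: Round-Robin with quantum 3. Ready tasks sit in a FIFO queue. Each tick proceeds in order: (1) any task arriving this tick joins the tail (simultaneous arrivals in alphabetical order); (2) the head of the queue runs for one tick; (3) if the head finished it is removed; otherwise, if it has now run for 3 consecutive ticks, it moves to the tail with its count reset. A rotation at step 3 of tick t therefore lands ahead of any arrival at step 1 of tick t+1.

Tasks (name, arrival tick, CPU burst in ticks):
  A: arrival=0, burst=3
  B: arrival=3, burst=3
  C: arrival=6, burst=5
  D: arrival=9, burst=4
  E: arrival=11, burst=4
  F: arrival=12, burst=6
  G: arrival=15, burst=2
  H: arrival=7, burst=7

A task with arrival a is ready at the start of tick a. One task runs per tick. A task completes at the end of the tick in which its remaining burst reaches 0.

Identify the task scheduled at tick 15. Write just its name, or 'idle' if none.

running at tick 15 = D

t=0: queue=[A] q_used=0 → run A
t=1: queue=[A] q_used=1 → run A
t=2: queue=[A] q_used=2 → run A
t=3: queue=[B] q_used=0 → run B
t=4: queue=[B] q_used=1 → run B
t=5: queue=[B] q_used=2 → run B
t=6: queue=[C] q_used=0 → run C
t=7: queue=[C,H] q_used=1 → run C
t=8: queue=[C,H] q_used=2 → run C
t=9: queue=[H,C,D] q_used=0 → run H
t=10: queue=[H,C,D] q_used=1 → run H
t=11: queue=[H,C,D,E] q_used=2 → run H
t=12: queue=[C,D,E,H,F] q_used=0 → run C
t=13: queue=[C,D,E,H,F] q_used=1 → run C
t=14: queue=[D,E,H,F] q_used=0 → run D
t=15: queue=[D,E,H,F,G] q_used=1 → run D
t=16: queue=[D,E,H,F,G] q_used=2 → run D
t=17: queue=[E,H,F,G,D] q_used=0 → run E
t=18: queue=[E,H,F,G,D] q_used=1 → run E
t=19: queue=[E,H,F,G,D] q_used=2 → run E
t=20: queue=[H,F,G,D,E] q_used=0 → run H
t=21: queue=[H,F,G,D,E] q_used=1 → run H
t=22: queue=[H,F,G,D,E] q_used=2 → run H
t=23: queue=[F,G,D,E,H] q_used=0 → run F
t=24: queue=[F,G,D,E,H] q_used=1 → run F
t=25: queue=[F,G,D,E,H] q_used=2 → run F
t=26: queue=[G,D,E,H,F] q_used=0 → run G
t=27: queue=[G,D,E,H,F] q_used=1 → run G
t=28: queue=[D,E,H,F] q_used=0 → run D
t=29: queue=[E,H,F] q_used=0 → run E
t=30: queue=[H,F] q_used=0 → run H
t=31: queue=[F] q_used=0 → run F
t=32: queue=[F] q_used=1 → run F
t=33: queue=[F] q_used=2 → run F
t=34: (idle)
t=35: (idle)
t=36: (idle)
t=37: (idle)
t=38: (idle)
t=39: (idle)
t=40: (idle)
t=41: (idle)
t=42: (idle)
t=43: (idle)
t=44: (idle)
t=45: (idle)
t=46: (idle)
t=47: (idle)
t=48: (idle)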